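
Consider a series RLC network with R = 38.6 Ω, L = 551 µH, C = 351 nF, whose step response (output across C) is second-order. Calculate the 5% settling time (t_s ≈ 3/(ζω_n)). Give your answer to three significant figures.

For a series RLC circuit (capacitor voltage as output), ω_n = 1/√(LC) = 1/√(551 µH · 351 nF) = 71900 rad/s.
ζ = (R/2)·√(C/L) = (38.6/2)·√(351 nF/551 µH) = 0.487.
t_s ≈ 3/(ζω_n) = 0.0000856 s.

t_s ≈ 0.0000856 s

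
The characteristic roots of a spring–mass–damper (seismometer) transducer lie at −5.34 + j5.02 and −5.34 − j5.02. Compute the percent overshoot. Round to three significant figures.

The poles are at −σ ± jω_d with σ = 5.34 and ω_d = 5.02, so ω_n = √(σ²+ω_d²) = 7.33 rad/s and ζ = σ/ω_n = 0.729.
%OS = 100 e^{−πζ/√(1−ζ²)} with ζ = 0.729 gives 3.54%.

%OS ≈ 3.54%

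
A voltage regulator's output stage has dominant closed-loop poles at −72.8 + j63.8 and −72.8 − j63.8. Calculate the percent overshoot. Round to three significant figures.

%OS ≈ 2.77%

|pole| = ω_n = √(72.8² + 63.8²) = 96.8 rad/s; ζ = cos θ = σ/ω_n = 0.752.
Overshoot: exp(−π·0.752/√(1−0.752²)) = 0.0277, i.e. 2.77%.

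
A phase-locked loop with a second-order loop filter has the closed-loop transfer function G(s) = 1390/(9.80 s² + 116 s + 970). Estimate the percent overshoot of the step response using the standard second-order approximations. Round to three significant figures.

Dividing through by 9.80: denominator becomes s² + 11.84 s + 98.98.
So ω_n = √98.98 = 9.95 rad/s and ζ = 11.84/(2·9.95) = 0.595.
Overshoot: exp(−π·0.595/√(1−0.595²)) = 0.0978, i.e. 9.78%.

%OS ≈ 9.78%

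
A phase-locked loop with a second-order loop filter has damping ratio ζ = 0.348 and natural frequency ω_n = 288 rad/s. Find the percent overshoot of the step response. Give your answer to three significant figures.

%OS ≈ 31.2%

For an underdamped second-order system, %OS = 100·exp(−πζ/√(1−ζ²)).
πζ/√(1−ζ²) = π·0.348/√(1−0.121) = 1.166, so %OS = 100·e^(−1.166) = 31.2%.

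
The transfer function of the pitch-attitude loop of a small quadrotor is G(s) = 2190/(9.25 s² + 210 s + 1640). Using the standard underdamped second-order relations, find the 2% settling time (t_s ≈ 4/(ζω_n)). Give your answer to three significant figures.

t_s ≈ 0.352 s

Dividing through by 9.25: denominator becomes s² + 22.70 s + 177.3.
So ω_n = √177.3 = 13.3 rad/s and ζ = 22.70/(2·13.3) = 0.853.
t_s ≈ 4/(ζω_n) = 0.352 s.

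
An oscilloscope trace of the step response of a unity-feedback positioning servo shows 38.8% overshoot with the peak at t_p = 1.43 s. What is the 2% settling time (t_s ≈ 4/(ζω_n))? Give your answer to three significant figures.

t_s ≈ 6.04 s

The overshoot fixes ζ = −ln(OS)/√(π²+ln²(OS)) = 0.289.
From t_p = π/ω_d, ω_d = π/1.43 = 2.20 rad/s, so ω_n = ω_d/√(1−ζ²) = 2.29 rad/s.
t_s ≈ 4/(ζω_n) = 4/(0.289·2.29) = 6.04 s.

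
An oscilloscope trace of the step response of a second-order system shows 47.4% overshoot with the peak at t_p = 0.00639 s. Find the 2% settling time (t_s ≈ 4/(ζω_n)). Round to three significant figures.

t_s ≈ 0.0342 s

ζ from %OS: ζ = |ln 0.474|/√(π²+ln²0.474) = 0.231.
t_p = π/ω_d ⇒ ω_d = 492 rad/s; then ω_n = ω_d/√(1−ζ²) = 505 rad/s.
t_s ≈ 4/(ζω_n) = 4/(0.231·505) = 0.0342 s.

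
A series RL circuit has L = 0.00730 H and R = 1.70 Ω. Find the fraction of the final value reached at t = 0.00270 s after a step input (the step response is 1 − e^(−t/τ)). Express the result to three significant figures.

y/y_∞ ≈ 0.467

τ = L/R = 0.00730/1.70 = 0.00429 s.
y(t)/y_∞ = 1 − e^(−t/τ) = 1 − e^(−0.00270/0.00429) = 1 − e^(−0.629) = 0.467.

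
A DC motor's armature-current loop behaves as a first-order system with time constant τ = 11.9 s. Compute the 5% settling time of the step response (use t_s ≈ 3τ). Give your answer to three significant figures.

t_s ≈ 35.7 s

t_s ≈ 3τ = 35.7 s.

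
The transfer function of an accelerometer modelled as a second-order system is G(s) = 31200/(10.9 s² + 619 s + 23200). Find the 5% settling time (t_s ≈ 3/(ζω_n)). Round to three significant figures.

Dividing through by 10.9: denominator becomes s² + 56.79 s + 2128.
So ω_n = √2128 = 46.1 rad/s and ζ = 56.79/(2·46.1) = 0.615.
t_s ≈ 3/(ζω_n) = 0.106 s.

t_s ≈ 0.106 s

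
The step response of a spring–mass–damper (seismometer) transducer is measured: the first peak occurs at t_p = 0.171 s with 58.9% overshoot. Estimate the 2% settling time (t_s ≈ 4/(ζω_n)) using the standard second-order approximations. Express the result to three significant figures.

t_s ≈ 1.29 s

ζ from %OS: ζ = |ln 0.589|/√(π²+ln²0.589) = 0.166.
t_p = π/ω_d ⇒ ω_d = 18.4 rad/s; then ω_n = ω_d/√(1−ζ²) = 18.6 rad/s.
t_s ≈ 4/(ζω_n) = 4/(0.166·18.6) = 1.29 s.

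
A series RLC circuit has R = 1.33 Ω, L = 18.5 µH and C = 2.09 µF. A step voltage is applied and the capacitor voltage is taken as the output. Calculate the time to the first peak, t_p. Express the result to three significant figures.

For a series RLC circuit (capacitor voltage as output), ω_n = 1/√(LC) = 1/√(18.5 µH · 2.09 µF) = 161000 rad/s.
ζ = (R/2)·√(C/L) = (1.33/2)·√(2.09 µF/18.5 µH) = 0.224.
The damped frequency ω_d = ω_n√(1−ζ²) = 157000 rad/s. t_p = π/ω_d = 0.0000200 s.

t_p ≈ 0.0000200 s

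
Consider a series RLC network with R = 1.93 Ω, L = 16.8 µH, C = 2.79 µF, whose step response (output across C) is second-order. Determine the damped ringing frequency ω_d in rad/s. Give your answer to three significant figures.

ω_d ≈ 134000 rad/s

For a series RLC circuit (capacitor voltage as output), ω_n = 1/√(LC) = 1/√(16.8 µH · 2.79 µF) = 146000 rad/s.
ζ = (R/2)·√(C/L) = (1.93/2)·√(2.79 µF/16.8 µH) = 0.393.
The damped frequency ω_d = ω_n√(1−ζ²) = 134000 rad/s.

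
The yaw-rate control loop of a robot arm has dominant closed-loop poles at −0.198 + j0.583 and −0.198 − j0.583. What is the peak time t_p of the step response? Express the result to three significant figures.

t_p = π/ω_d with ω_d = 0.583 (the imaginary part), so t_p = 5.39 s.

t_p ≈ 5.39 s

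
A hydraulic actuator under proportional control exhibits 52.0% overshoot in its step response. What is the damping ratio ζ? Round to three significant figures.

From %OS = 100·exp(−πζ/√(1−ζ²)), invert to get ζ = −ln(OS)/√(π² + ln²(OS)) with OS = 0.520.
−ln 0.520 = 0.6539, so ζ = 0.6539/√(π² + 0.4276) = 0.204.

ζ ≈ 0.204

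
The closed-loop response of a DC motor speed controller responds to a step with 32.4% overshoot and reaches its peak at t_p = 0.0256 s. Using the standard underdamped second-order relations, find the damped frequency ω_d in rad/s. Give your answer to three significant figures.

ω_d ≈ 123 rad/s

t_p = π/ω_d, so ω_d = π/0.0256 = 123 rad/s.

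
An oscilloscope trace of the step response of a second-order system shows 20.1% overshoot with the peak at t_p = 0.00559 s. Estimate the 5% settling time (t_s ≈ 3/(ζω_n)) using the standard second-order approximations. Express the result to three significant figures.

From the overshoot, ζ = −ln(OS)/√(π²+ln²(OS)) = 0.455.
t_p = π/ω_d ⇒ ω_d = 562 rad/s; then ω_n = ω_d/√(1−ζ²) = 631 rad/s.
t_s ≈ 3/(ζω_n) = 3/(0.455·631) = 0.0105 s.

t_s ≈ 0.0105 s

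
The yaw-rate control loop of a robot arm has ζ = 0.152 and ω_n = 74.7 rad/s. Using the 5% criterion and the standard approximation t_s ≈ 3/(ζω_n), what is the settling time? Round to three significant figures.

t_s ≈ 0.264 s

t_s ≈ 3/(ζω_n) = 3/(0.152 × 74.7) = 0.264 s.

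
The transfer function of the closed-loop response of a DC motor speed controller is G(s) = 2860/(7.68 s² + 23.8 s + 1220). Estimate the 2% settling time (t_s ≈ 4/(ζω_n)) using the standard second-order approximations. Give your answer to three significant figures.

t_s ≈ 2.58 s

Dividing through by 7.68: denominator becomes s² + 3.099 s + 158.9.
So ω_n = √158.9 = 12.6 rad/s and ζ = 3.099/(2·12.6) = 0.123.
t_s ≈ 4/(ζω_n) = 2.58 s.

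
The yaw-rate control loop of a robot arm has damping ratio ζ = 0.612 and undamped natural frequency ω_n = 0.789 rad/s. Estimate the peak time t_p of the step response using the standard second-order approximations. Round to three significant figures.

t_p ≈ 5.03 s

The damped frequency is ω_d = ω_n√(1−ζ²) = 0.789·√(1−0.375) = 0.624 rad/s.
Peak time t_p = π/ω_d = π/0.624 = 5.03 s.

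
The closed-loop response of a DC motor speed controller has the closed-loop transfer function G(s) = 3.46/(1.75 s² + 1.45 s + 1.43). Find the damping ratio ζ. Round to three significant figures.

ζ ≈ 0.458

Dividing through by 1.75: denominator becomes s² + 0.8286 s + 0.8171.
So ω_n = √0.8171 = 0.904 rad/s and ζ = 0.8286/(2·0.904) = 0.458.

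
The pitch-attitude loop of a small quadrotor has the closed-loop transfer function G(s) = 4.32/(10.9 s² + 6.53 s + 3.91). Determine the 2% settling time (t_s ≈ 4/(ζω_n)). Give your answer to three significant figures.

t_s ≈ 13.4 s

Dividing through by 10.9: denominator becomes s² + 0.5991 s + 0.3587.
So ω_n = √0.3587 = 0.599 rad/s and ζ = 0.5991/(2·0.599) = 0.500.
t_s ≈ 4/(ζω_n) = 13.4 s.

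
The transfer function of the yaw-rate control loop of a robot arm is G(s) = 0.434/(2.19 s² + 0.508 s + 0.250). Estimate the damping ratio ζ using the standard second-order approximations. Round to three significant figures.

ζ ≈ 0.343

Dividing through by 2.19: denominator becomes s² + 0.2320 s + 0.1142.
So ω_n = √0.1142 = 0.338 rad/s and ζ = 0.2320/(2·0.338) = 0.343.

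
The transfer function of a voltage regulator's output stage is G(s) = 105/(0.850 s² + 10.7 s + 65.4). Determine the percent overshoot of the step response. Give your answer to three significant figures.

%OS ≈ 3.93%

Dividing through by 0.850: denominator becomes s² + 12.59 s + 76.94.
So ω_n = √76.94 = 8.77 rad/s and ζ = 12.59/(2·8.77) = 0.718.
Overshoot: exp(−π·0.718/√(1−0.718²)) = 0.0393, i.e. 3.93%.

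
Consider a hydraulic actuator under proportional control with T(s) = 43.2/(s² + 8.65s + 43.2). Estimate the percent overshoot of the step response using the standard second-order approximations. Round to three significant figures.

ω_n = √43.2 = 6.57 rad/s; ζ = 8.65/(2·6.57) = 0.658.
Overshoot: exp(−π·0.658/√(1−0.658²)) = 0.0642, i.e. 6.42%.

%OS ≈ 6.42%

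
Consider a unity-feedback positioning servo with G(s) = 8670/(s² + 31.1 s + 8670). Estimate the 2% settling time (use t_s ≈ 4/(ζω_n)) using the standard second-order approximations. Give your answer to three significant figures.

Matching coefficients with s² + 2ζω_n s + ω_n² gives ω_n² = 8670 ⇒ ω_n = 93.1 rad/s, and ζ = 31.1/(2ω_n) = 0.167.
t_s ≈ 4/(ζω_n) = 4/(0.167·93.1) = 0.257 s.

t_s ≈ 0.257 s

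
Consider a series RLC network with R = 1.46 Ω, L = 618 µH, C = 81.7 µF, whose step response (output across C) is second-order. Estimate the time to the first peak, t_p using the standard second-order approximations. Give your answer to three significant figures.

t_p ≈ 0.000732 s

For a series RLC circuit (capacitor voltage as output), ω_n = 1/√(LC) = 1/√(618 µH · 81.7 µF) = 4450 rad/s.
ζ = (R/2)·√(C/L) = (1.46/2)·√(81.7 µF/618 µH) = 0.265.
ω_d = ω_n√(1−ζ²) = 4290 rad/s. t_p = π/ω_d = 0.000732 s.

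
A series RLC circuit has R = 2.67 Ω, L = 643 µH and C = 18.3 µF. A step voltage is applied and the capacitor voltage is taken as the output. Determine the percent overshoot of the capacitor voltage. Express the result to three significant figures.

For a series RLC circuit (capacitor voltage as output), ω_n = 1/√(LC) = 1/√(643 µH · 18.3 µF) = 9220 rad/s.
ζ = (R/2)·√(C/L) = (2.67/2)·√(18.3 µF/643 µH) = 0.225.
Overshoot: exp(−π·0.225/√(1−0.225²)) = 0.484, i.e. 48.4%.

%OS ≈ 48.4%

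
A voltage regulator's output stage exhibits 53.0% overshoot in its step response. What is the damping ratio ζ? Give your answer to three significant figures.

ζ ≈ 0.198

Inverting the overshoot relation: ζ = |ln 0.530|/√(π² + ln²0.530) = 0.198.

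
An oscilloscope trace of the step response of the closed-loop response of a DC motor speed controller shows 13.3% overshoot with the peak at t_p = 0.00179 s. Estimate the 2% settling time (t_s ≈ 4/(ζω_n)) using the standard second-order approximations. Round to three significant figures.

t_s ≈ 0.00355 s

The overshoot fixes ζ = −ln(OS)/√(π²+ln²(OS)) = 0.540.
t_p = π/ω_d ⇒ ω_d = 1760 rad/s; then ω_n = ω_d/√(1−ζ²) = 2090 rad/s.
t_s ≈ 4/(ζω_n) = 4/(0.540·2090) = 0.00355 s.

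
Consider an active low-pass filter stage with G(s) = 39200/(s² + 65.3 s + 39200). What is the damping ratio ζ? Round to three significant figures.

ζ ≈ 0.165

Matching coefficients with s² + 2ζω_n s + ω_n² gives ω_n² = 39200 ⇒ ω_n = 198 rad/s, and ζ = 65.3/(2ω_n) = 0.165.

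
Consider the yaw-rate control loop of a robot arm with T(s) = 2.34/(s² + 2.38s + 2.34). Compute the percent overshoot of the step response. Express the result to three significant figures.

%OS ≈ 2.05%

ω_n = √2.34 = 1.53 rad/s; ζ = 2.38/(2·1.53) = 0.778.
%OS = 100·exp(−πζ/√(1−ζ²)) = 2.05%.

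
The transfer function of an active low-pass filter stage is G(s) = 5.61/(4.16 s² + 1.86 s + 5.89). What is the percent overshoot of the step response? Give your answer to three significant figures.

%OS ≈ 54.8%

Dividing through by 4.16: denominator becomes s² + 0.4471 s + 1.416.
So ω_n = √1.416 = 1.19 rad/s and ζ = 0.4471/(2·1.19) = 0.188.
Overshoot: exp(−π·0.188/√(1−0.188²)) = 0.548, i.e. 54.8%.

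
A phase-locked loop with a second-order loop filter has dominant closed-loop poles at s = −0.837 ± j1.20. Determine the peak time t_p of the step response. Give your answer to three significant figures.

t_p ≈ 2.62 s

t_p = π/ω_d with ω_d = 1.20 (the imaginary part), so t_p = 2.62 s.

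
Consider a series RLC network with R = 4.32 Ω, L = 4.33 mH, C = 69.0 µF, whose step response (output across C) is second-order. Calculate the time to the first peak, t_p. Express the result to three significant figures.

For a series RLC circuit (capacitor voltage as output), ω_n = 1/√(LC) = 1/√(4.33 mH · 69.0 µF) = 1830 rad/s.
ζ = (R/2)·√(C/L) = (4.32/2)·√(69.0 µF/4.33 mH) = 0.273.
ω_d = ω_n√(1−ζ²) = 1760 rad/s. t_p = π/ω_d = 0.00178 s.

t_p ≈ 0.00178 s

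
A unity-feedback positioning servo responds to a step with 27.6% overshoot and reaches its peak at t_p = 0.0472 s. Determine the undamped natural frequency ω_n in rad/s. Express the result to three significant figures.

From the overshoot, ζ = −ln(OS)/√(π²+ln²(OS)) = 0.379.
From t_p = π/ω_d, ω_d = π/0.0472 = 66.6 rad/s, so ω_n = ω_d/√(1−ζ²) = 71.9 rad/s.

ω_n ≈ 71.9 rad/s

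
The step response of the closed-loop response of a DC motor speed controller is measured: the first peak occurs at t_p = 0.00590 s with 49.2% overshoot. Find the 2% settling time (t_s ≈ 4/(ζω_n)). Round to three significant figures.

From the overshoot, ζ = −ln(OS)/√(π²+ln²(OS)) = 0.220.
t_p = π/ω_d ⇒ ω_d = 532 rad/s; then ω_n = ω_d/√(1−ζ²) = 546 rad/s.
t_s ≈ 4/(ζω_n) = 4/(0.220·546) = 0.0333 s.

t_s ≈ 0.0333 s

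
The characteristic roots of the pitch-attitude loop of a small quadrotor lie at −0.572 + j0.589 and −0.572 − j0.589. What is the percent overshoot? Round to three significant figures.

|pole| = ω_n = √(0.572² + 0.589²) = 0.821 rad/s; ζ = cos θ = σ/ω_n = 0.697.
%OS = 100 e^{−πζ/√(1−ζ²)} with ζ = 0.697 gives 4.73%.

%OS ≈ 4.73%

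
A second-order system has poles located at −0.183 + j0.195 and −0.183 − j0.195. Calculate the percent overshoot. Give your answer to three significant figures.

With σ = 0.183, ω_d = 0.195: ω_n = √(σ²+ω_d²) = 0.267 rad/s, ζ = σ/ω_n = 0.684.
%OS = 100·exp(−πζ/√(1−ζ²)) = 5.24%.

%OS ≈ 5.24%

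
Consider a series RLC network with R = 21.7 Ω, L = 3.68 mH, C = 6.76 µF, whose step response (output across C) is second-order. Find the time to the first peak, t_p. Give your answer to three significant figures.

For a series RLC circuit (capacitor voltage as output), ω_n = 1/√(LC) = 1/√(3.68 mH · 6.76 µF) = 6340 rad/s.
ζ = (R/2)·√(C/L) = (21.7/2)·√(6.76 µF/3.68 mH) = 0.465.
ω_d = 6340·√(1 − 0.465²) = 5610 rad/s. t_p = π/ω_d = 0.000560 s.

t_p ≈ 0.000560 s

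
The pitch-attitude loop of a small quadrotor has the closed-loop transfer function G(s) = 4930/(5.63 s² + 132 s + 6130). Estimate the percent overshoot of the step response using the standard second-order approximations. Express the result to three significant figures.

Dividing through by 5.63: denominator becomes s² + 23.45 s + 1089.
So ω_n = √1089 = 33.0 rad/s and ζ = 23.45/(2·33.0) = 0.355.
%OS = 100 e^{−πζ/√(1−ζ²)} with ζ = 0.355 gives 30.3%.

%OS ≈ 30.3%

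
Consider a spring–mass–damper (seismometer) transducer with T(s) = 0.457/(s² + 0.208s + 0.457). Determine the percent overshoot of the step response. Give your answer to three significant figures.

Comparing the denominator to s² + 2ζω_n s + ω_n²: ω_n = √0.457 = 0.676 rad/s, and 2ζω_n = 0.208 so ζ = 0.208/(2·0.676) = 0.154.
%OS = 100·exp(−πζ/√(1−ζ²)) = 61.3%.

%OS ≈ 61.3%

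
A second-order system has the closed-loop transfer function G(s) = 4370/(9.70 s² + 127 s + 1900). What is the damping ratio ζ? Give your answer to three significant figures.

ζ ≈ 0.468

Dividing through by 9.70: denominator becomes s² + 13.09 s + 195.9.
So ω_n = √195.9 = 14.0 rad/s and ζ = 13.09/(2·14.0) = 0.468.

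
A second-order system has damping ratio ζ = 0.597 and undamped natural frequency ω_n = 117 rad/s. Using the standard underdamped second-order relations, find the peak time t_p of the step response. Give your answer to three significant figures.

t_p ≈ 0.0335 s

The damped frequency is ω_d = ω_n√(1−ζ²) = 117·√(1−0.356) = 93.9 rad/s.
Peak time t_p = π/ω_d = π/93.9 = 0.0335 s.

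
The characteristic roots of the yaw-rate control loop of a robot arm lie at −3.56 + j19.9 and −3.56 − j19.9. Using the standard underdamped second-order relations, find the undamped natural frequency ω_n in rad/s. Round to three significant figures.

ω_n ≈ 20.2 rad/s

The poles are at −σ ± jω_d with σ = 3.56 and ω_d = 19.9, so ω_n = √(σ²+ω_d²) = 20.2 rad/s and ζ = σ/ω_n = 0.176.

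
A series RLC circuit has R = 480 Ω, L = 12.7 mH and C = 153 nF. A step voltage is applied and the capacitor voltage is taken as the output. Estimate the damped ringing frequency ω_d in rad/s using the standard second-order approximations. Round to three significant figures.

ω_d ≈ 12600 rad/s

For a series RLC circuit (capacitor voltage as output), ω_n = 1/√(LC) = 1/√(12.7 mH · 153 nF) = 22700 rad/s.
ζ = (R/2)·√(C/L) = (480/2)·√(153 nF/12.7 mH) = 0.833.
ω_d = 22700·√(1 − 0.833²) = 12600 rad/s.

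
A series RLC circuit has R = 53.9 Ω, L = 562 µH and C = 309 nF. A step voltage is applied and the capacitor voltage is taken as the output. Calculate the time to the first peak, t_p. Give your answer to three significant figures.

For a series RLC circuit (capacitor voltage as output), ω_n = 1/√(LC) = 1/√(562 µH · 309 nF) = 75900 rad/s.
ζ = (R/2)·√(C/L) = (53.9/2)·√(309 nF/562 µH) = 0.632.
ω_d = ω_n√(1−ζ²) = 58800 rad/s. t_p = π/ω_d = 0.0000534 s.

t_p ≈ 0.0000534 s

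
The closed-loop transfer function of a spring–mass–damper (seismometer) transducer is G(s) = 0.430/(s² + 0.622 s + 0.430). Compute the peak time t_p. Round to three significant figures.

Matching coefficients with s² + 2ζω_n s + ω_n² gives ω_n² = 0.430 ⇒ ω_n = 0.656 rad/s, and ζ = 0.622/(2ω_n) = 0.474.
The damped frequency ω_d = ω_n√(1−ζ²) = 0.577 rad/s. Then t_p = π/ω_d = 5.44 s.

t_p ≈ 5.44 s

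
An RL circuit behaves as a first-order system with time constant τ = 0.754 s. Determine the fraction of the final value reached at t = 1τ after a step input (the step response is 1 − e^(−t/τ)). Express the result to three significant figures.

y(t)/y_∞ = 1 − e^(−t/τ) = 1 − e^(−1) = 1 − e^(−1.00) = 0.632.

y/y_∞ ≈ 0.632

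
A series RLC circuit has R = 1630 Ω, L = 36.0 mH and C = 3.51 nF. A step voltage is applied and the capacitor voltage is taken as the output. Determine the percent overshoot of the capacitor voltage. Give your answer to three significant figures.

%OS ≈ 43.7%

For a series RLC circuit (capacitor voltage as output), ω_n = 1/√(LC) = 1/√(36.0 mH · 3.51 nF) = 89000 rad/s.
ζ = (R/2)·√(C/L) = (1630/2)·√(3.51 nF/36.0 mH) = 0.254.
Overshoot: exp(−π·0.254/√(1−0.254²)) = 0.437, i.e. 43.7%.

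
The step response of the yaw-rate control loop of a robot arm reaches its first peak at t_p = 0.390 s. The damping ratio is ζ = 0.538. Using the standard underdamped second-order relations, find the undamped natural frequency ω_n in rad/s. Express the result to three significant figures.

Peak time t_p = π/ω_d, so ω_d = π/t_p = π/0.390 = 8.06 rad/s.
ω_n = ω_d/√(1−ζ²) = 8.06/√0.711 = 9.56 rad/s.

ω_n ≈ 9.56 rad/s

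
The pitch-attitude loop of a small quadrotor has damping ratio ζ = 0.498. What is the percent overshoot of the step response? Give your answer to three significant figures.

%OS ≈ 16.5%

For an underdamped second-order system, %OS = 100·exp(−πζ/√(1−ζ²)).
πζ/√(1−ζ²) = π·0.498/√(1−0.248) = 1.804, so %OS = 100·e^(−1.804) = 16.5%.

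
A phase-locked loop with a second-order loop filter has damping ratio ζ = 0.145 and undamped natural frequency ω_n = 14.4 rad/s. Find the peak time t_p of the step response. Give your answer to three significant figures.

t_p ≈ 0.220 s

The damped frequency is ω_d = ω_n√(1−ζ²) = 14.4·√(1−0.0210) = 14.2 rad/s.
Peak time t_p = π/ω_d = π/14.2 = 0.220 s.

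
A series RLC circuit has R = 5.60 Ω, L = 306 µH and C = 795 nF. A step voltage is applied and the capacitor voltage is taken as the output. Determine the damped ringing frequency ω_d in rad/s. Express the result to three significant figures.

For a series RLC circuit (capacitor voltage as output), ω_n = 1/√(LC) = 1/√(306 µH · 795 nF) = 64100 rad/s.
ζ = (R/2)·√(C/L) = (5.60/2)·√(795 nF/306 µH) = 0.143.
The damped frequency ω_d = ω_n√(1−ζ²) = 63500 rad/s.

ω_d ≈ 63500 rad/s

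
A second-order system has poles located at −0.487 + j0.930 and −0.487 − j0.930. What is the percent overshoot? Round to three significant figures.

|pole| = ω_n = √(0.487² + 0.930²) = 1.05 rad/s; ζ = cos θ = σ/ω_n = 0.464.
%OS = 100·exp(−πζ/√(1−ζ²)) = 19.3%.

%OS ≈ 19.3%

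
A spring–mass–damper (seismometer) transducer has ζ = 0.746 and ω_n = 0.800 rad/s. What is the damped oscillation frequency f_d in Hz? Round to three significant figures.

ω_d = ω_n√(1−ζ²) = 0.800·√0.443 = 0.533 rad/s.
f_d = ω_d/(2π) = 0.0848 Hz.

f_d ≈ 0.0848 Hz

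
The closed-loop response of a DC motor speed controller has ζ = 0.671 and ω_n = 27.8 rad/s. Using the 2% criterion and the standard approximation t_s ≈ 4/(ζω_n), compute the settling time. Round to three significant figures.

t_s ≈ 4/(ζω_n) = 4/(0.671 × 27.8) = 0.214 s.

t_s ≈ 0.214 s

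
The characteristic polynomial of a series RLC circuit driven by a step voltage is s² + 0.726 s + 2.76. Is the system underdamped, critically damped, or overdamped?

a² − 4b = 0.726² − 4·2.76 < 0 (complex roots); the system is underdamped.

underdamped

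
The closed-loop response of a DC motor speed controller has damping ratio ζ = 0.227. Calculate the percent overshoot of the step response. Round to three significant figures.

%OS ≈ 48.1%

For an underdamped second-order system, %OS = 100·exp(−πζ/√(1−ζ²)).
πζ/√(1−ζ²) = π·0.227/√(1−0.0515) = 0.7323, so %OS = 100·e^(−0.7323) = 48.1%.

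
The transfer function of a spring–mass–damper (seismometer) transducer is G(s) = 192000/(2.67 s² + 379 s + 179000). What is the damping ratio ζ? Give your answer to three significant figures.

ζ ≈ 0.274

Dividing through by 2.67: denominator becomes s² + 141.9 s + 67040.
So ω_n = √67040 = 259 rad/s and ζ = 141.9/(2·259) = 0.274.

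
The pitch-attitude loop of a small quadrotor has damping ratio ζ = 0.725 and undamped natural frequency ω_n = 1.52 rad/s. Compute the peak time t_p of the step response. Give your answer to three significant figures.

The damped frequency is ω_d = ω_n√(1−ζ²) = 1.52·√(1−0.526) = 1.05 rad/s.
Peak time t_p = π/ω_d = π/1.05 = 3.00 s.

t_p ≈ 3.00 s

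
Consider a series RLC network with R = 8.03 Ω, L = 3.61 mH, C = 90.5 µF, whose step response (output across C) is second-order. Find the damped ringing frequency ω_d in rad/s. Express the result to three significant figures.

For a series RLC circuit (capacitor voltage as output), ω_n = 1/√(LC) = 1/√(3.61 mH · 90.5 µF) = 1750 rad/s.
ζ = (R/2)·√(C/L) = (8.03/2)·√(90.5 µF/3.61 mH) = 0.636.
ω_d = 1750·√(1 − 0.636²) = 1350 rad/s.

ω_d ≈ 1350 rad/s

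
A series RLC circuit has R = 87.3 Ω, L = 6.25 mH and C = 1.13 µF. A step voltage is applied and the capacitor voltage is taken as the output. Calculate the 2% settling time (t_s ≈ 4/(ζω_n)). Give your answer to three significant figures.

For a series RLC circuit (capacitor voltage as output), ω_n = 1/√(LC) = 1/√(6.25 mH · 1.13 µF) = 11900 rad/s.
ζ = (R/2)·√(C/L) = (87.3/2)·√(1.13 µF/6.25 mH) = 0.587.
t_s ≈ 4/(ζω_n) = 0.000573 s.

t_s ≈ 0.000573 s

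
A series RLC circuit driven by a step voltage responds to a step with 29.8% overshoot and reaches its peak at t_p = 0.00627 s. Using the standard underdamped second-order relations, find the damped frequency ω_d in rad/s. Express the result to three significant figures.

ω_d ≈ 501 rad/s

t_p = π/ω_d, so ω_d = π/0.00627 = 501 rad/s.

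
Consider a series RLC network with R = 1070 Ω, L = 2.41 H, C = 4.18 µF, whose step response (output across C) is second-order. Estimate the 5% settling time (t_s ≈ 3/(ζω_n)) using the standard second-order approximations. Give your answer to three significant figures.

For a series RLC circuit (capacitor voltage as output), ω_n = 1/√(LC) = 1/√(2.41 H · 4.18 µF) = 315 rad/s.
ζ = (R/2)·√(C/L) = (1070/2)·√(4.18 µF/2.41 H) = 0.705.
t_s ≈ 3/(ζω_n) = 0.0135 s.

t_s ≈ 0.0135 s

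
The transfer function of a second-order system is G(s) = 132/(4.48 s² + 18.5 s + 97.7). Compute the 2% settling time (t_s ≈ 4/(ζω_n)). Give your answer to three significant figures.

t_s ≈ 1.94 s

Dividing through by 4.48: denominator becomes s² + 4.129 s + 21.81.
So ω_n = √21.81 = 4.67 rad/s and ζ = 4.129/(2·4.67) = 0.442.
t_s ≈ 4/(ζω_n) = 1.94 s.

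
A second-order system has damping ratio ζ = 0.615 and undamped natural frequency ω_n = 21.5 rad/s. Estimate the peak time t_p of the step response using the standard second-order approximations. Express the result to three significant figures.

t_p ≈ 0.185 s

The damped frequency is ω_d = ω_n√(1−ζ²) = 21.5·√(1−0.378) = 17.0 rad/s.
Peak time t_p = π/ω_d = π/17.0 = 0.185 s.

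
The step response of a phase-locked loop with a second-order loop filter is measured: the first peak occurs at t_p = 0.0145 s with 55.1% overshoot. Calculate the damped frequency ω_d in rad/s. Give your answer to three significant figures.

ω_d ≈ 217 rad/s

t_p = π/ω_d, so ω_d = π/0.0145 = 217 rad/s.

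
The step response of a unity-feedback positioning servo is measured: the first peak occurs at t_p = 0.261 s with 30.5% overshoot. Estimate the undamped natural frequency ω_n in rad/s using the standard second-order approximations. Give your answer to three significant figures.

The overshoot fixes ζ = −ln(OS)/√(π²+ln²(OS)) = 0.354.
From t_p = π/ω_d, ω_d = π/0.261 = 12.0 rad/s, so ω_n = ω_d/√(1−ζ²) = 12.9 rad/s.

ω_n ≈ 12.9 rad/s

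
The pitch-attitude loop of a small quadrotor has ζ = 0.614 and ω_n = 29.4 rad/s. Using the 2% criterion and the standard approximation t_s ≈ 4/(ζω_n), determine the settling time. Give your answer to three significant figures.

t_s ≈ 0.222 s

t_s ≈ 4/(ζω_n) = 4/(0.614 × 29.4) = 0.222 s.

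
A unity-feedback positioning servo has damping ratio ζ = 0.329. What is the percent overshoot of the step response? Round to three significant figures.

%OS ≈ 33.5%

For an underdamped second-order system, %OS = 100·exp(−πζ/√(1−ζ²)).
πζ/√(1−ζ²) = π·0.329/√(1−0.108) = 1.095, so %OS = 100·e^(−1.095) = 33.5%.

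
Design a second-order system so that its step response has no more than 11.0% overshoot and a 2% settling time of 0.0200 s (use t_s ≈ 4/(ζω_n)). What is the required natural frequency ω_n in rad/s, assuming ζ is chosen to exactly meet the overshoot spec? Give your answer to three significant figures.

Inverting the overshoot relation: ζ = |ln 0.110|/√(π² + ln²0.110) = 0.575.
Then ω_n = 4/(ζ t_s) = 4/(0.575 × 0.0200) = 348 rad/s.

ω_n ≈ 348 rad/s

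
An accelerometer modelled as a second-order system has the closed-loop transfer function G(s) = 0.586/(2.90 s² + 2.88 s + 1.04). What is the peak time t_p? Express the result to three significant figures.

Dividing through by 2.90: denominator becomes s² + 0.9931 s + 0.3586.
So ω_n = √0.3586 = 0.599 rad/s and ζ = 0.9931/(2·0.599) = 0.829.
ω_d = 0.599·√(1 − 0.829²) = 0.335 rad/s. t_p = π/ω_d = 9.38 s.

t_p ≈ 9.38 s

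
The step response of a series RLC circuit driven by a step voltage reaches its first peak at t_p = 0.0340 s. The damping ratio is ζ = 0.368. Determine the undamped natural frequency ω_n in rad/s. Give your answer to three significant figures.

Peak time t_p = π/ω_d, so ω_d = π/t_p = π/0.0340 = 92.4 rad/s.
ω_n = ω_d/√(1−ζ²) = 92.4/√0.865 = 99.4 rad/s.

ω_n ≈ 99.4 rad/s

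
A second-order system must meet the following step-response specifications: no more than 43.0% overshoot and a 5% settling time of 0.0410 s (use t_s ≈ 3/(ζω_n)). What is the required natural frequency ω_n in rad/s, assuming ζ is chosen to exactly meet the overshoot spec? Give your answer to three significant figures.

Inverting the overshoot relation: ζ = |ln 0.430|/√(π² + ln²0.430) = 0.259.
From t_s ≈ 3/(ζω_n): ω_n = 3/(ζ·t_s) = 3/(0.259·0.0410) = 282 rad/s.

ω_n ≈ 282 rad/s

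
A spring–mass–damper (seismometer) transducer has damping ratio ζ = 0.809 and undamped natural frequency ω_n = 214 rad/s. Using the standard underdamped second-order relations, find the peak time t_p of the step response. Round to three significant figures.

The damped frequency is ω_d = ω_n√(1−ζ²) = 214·√(1−0.654) = 126 rad/s.
Peak time t_p = π/ω_d = π/126 = 0.0250 s.

t_p ≈ 0.0250 s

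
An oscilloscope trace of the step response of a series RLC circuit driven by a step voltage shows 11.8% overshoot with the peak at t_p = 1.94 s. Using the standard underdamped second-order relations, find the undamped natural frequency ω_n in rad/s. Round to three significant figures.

ω_n ≈ 1.96 rad/s

From the overshoot, ζ = −ln(OS)/√(π²+ln²(OS)) = 0.562.
From t_p = π/ω_d, ω_d = π/1.94 = 1.62 rad/s, so ω_n = ω_d/√(1−ζ²) = 1.96 rad/s.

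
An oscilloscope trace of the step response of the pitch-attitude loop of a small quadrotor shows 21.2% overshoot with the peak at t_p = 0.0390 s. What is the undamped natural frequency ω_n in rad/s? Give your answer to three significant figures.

ω_n ≈ 89.8 rad/s

The overshoot fixes ζ = −ln(OS)/√(π²+ln²(OS)) = 0.443.
From t_p = π/ω_d, ω_d = π/0.0390 = 80.6 rad/s, so ω_n = ω_d/√(1−ζ²) = 89.8 rad/s.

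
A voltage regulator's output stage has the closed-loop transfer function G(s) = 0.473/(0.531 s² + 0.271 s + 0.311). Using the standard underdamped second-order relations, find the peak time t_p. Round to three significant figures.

Dividing through by 0.531: denominator becomes s² + 0.5104 s + 0.5857.
So ω_n = √0.5857 = 0.765 rad/s and ζ = 0.5104/(2·0.765) = 0.333.
ω_d = 0.765·√(1 − 0.333²) = 0.722 rad/s. t_p = π/ω_d = 4.35 s.

t_p ≈ 4.35 s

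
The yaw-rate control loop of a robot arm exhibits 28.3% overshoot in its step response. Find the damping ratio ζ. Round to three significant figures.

ζ ≈ 0.373

Inverting the overshoot relation: ζ = |ln 0.283|/√(π² + ln²0.283) = 0.373.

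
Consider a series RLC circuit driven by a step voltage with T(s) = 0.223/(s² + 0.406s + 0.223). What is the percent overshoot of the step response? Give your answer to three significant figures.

Comparing the denominator to s² + 2ζω_n s + ω_n²: ω_n = √0.223 = 0.472 rad/s, and 2ζω_n = 0.406 so ζ = 0.406/(2·0.472) = 0.430.
%OS = 100·exp(−πζ/√(1−ζ²)) = 22.4%.

%OS ≈ 22.4%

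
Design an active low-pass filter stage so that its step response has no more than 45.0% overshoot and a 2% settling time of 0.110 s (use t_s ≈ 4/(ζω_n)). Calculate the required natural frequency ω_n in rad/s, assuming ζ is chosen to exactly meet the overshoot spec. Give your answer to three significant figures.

ω_n ≈ 148 rad/s

Inverting the overshoot relation: ζ = |ln 0.450|/√(π² + ln²0.450) = 0.246.
From t_s ≈ 4/(ζω_n): ω_n = 4/(ζ·t_s) = 4/(0.246·0.110) = 148 rad/s.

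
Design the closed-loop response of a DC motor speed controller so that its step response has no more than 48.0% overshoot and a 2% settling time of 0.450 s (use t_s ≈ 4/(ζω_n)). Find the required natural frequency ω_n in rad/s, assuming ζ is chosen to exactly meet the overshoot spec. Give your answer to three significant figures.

Inverting the overshoot relation: ζ = |ln 0.480|/√(π² + ln²0.480) = 0.228.
Then ω_n = 4/(ζ t_s) = 4/(0.228 × 0.450) = 39.1 rad/s.

ω_n ≈ 39.1 rad/s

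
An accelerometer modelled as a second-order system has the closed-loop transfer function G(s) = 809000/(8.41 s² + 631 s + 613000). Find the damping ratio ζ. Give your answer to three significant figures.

ζ ≈ 0.139

Dividing through by 8.41: denominator becomes s² + 75.03 s + 72890.
So ω_n = √72890 = 270 rad/s and ζ = 75.03/(2·270) = 0.139.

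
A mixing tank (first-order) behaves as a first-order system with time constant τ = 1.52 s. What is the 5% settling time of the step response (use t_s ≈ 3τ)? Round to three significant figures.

t_s ≈ 3τ = 4.56 s.

t_s ≈ 4.56 s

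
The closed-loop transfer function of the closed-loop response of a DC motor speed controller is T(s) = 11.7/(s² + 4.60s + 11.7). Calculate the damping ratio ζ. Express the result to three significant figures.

Comparing the denominator to s² + 2ζω_n s + ω_n²: ω_n = √11.7 = 3.42 rad/s, and 2ζω_n = 4.60 so ζ = 4.60/(2·3.42) = 0.672.

ζ ≈ 0.672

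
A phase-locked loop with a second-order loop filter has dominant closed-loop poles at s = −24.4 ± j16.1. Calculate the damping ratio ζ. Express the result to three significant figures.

|pole| = ω_n = √(24.4² + 16.1²) = 29.2 rad/s; ζ = cos θ = σ/ω_n = 0.835.

ζ ≈ 0.835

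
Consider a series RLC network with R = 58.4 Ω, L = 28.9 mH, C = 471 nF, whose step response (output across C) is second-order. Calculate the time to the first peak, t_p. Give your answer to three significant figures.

For a series RLC circuit (capacitor voltage as output), ω_n = 1/√(LC) = 1/√(28.9 mH · 471 nF) = 8570 rad/s.
ζ = (R/2)·√(C/L) = (58.4/2)·√(471 nF/28.9 mH) = 0.118.
The damped frequency ω_d = ω_n√(1−ζ²) = 8510 rad/s. t_p = π/ω_d = 0.000369 s.

t_p ≈ 0.000369 s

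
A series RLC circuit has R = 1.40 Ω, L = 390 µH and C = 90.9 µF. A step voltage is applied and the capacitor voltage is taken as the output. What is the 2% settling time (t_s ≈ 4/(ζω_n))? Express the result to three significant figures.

t_s ≈ 0.00223 s

For a series RLC circuit (capacitor voltage as output), ω_n = 1/√(LC) = 1/√(390 µH · 90.9 µF) = 5310 rad/s.
ζ = (R/2)·√(C/L) = (1.40/2)·√(90.9 µF/390 µH) = 0.338.
t_s ≈ 4/(ζω_n) = 0.00223 s.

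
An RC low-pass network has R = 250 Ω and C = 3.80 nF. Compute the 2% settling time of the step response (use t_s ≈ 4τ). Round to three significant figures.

t_s ≈ 0.00000380 s

τ = RC = 250 × 3.80 nF = 0.000000950 s.
t_s ≈ 4τ = 0.00000380 s.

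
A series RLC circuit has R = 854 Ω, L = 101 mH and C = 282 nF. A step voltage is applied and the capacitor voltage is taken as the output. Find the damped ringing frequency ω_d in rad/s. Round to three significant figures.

For a series RLC circuit (capacitor voltage as output), ω_n = 1/√(LC) = 1/√(101 mH · 282 nF) = 5930 rad/s.
ζ = (R/2)·√(C/L) = (854/2)·√(282 nF/101 mH) = 0.713.
ω_d = 5930·√(1 − 0.713²) = 4150 rad/s.

ω_d ≈ 4150 rad/s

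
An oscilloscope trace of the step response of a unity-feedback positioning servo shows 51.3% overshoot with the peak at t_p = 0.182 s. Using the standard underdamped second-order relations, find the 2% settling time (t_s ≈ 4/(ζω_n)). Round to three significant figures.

t_s ≈ 1.09 s

ζ from %OS: ζ = |ln 0.513|/√(π²+ln²0.513) = 0.208.
t_p = π/ω_d ⇒ ω_d = 17.3 rad/s; then ω_n = ω_d/√(1−ζ²) = 17.6 rad/s.
t_s ≈ 4/(ζω_n) = 4/(0.208·17.6) = 1.09 s.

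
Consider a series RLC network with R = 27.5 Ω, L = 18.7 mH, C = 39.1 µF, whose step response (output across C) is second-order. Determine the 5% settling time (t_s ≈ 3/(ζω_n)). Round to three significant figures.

t_s ≈ 0.00408 s

For a series RLC circuit (capacitor voltage as output), ω_n = 1/√(LC) = 1/√(18.7 mH · 39.1 µF) = 1170 rad/s.
ζ = (R/2)·√(C/L) = (27.5/2)·√(39.1 µF/18.7 mH) = 0.629.
t_s ≈ 3/(ζω_n) = 0.00408 s.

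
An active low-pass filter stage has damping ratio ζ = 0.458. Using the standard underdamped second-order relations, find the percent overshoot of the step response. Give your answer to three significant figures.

For an underdamped second-order system, %OS = 100·exp(−πζ/√(1−ζ²)).
πζ/√(1−ζ²) = π·0.458/√(1−0.210) = 1.619, so %OS = 100·e^(−1.619) = 19.8%.

%OS ≈ 19.8%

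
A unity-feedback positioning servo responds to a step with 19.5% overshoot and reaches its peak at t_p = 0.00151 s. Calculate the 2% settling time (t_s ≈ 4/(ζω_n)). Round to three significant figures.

t_s ≈ 0.00369 s

ζ from %OS: ζ = |ln 0.195|/√(π²+ln²0.195) = 0.462.
From t_p = π/ω_d, ω_d = π/0.00151 = 2080 rad/s, so ω_n = ω_d/√(1−ζ²) = 2350 rad/s.
t_s ≈ 4/(ζω_n) = 4/(0.462·2350) = 0.00369 s.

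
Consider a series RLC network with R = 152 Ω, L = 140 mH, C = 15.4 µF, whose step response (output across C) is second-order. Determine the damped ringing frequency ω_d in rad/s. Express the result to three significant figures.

For a series RLC circuit (capacitor voltage as output), ω_n = 1/√(LC) = 1/√(140 mH · 15.4 µF) = 681 rad/s.
ζ = (R/2)·√(C/L) = (152/2)·√(15.4 µF/140 mH) = 0.797.
ω_d = ω_n√(1−ζ²) = 411 rad/s.

ω_d ≈ 411 rad/s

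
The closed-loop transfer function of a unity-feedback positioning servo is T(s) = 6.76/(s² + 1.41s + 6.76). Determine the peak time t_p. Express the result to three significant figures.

t_p ≈ 1.26 s

Comparing the denominator to s² + 2ζω_n s + ω_n²: ω_n = √6.76 = 2.60 rad/s, and 2ζω_n = 1.41 so ζ = 1.41/(2·2.60) = 0.271.
ω_d = 2.60·√(1 − 0.271²) = 2.50 rad/s. Then t_p = π/ω_d = 1.26 s.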